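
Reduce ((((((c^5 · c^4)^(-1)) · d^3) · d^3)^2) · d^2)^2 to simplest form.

c^(-36)·d^28

((((((c^5 · c^4)^(-1)) · d^3) · d^3)^2) · d^2)^2
= ((((((c^5 · c^4)^(-1)) · d^3) · d^3)^2)^2) · ((d^2)^2)    [power of a product]
= (((((c^5 · c^4)^(-1)) · d^3) · d^3)^4) · ((d^2)^2)    [power of a power]
= (((((c^5 · c^4)^(-1)) · d^3)^4) · ((d^3)^4)) · ((d^2)^2)    [power of a product]
= (((((c^5 · c^4)^(-1))^4) · ((d^3)^4)) · ((d^3)^4)) · ((d^2)^2)    [power of a product]
= ((((c^5 · c^4)^(-4)) · ((d^3)^4)) · ((d^3)^4)) · ((d^2)^2)    [power of a power]
= (((((c^5)^(-4)) · ((c^4)^(-4))) · ((d^3)^4)) · ((d^3)^4)) · ((d^2)^2)    [power of a product]
= (((c^(-20) · ((c^4)^(-4))) · ((d^3)^4)) · ((d^3)^4)) · ((d^2)^2)    [power of a power]
= (((c^(-20) · c^(-16)) · ((d^3)^4)) · ((d^3)^4)) · ((d^2)^2)    [power of a power]
= ((c^(-36) · ((d^3)^4)) · ((d^3)^4)) · ((d^2)^2)    [product of powers]
= ((c^(-36) · d^12) · ((d^3)^4)) · ((d^2)^2)    [power of a power]
= ((c^(-36) · d^12) · d^12) · ((d^2)^2)    [power of a power]
= ((c^(-36) · d^12) · d^12) · d^4    [power of a power]
= c^(-36)·d^28    [product of powers]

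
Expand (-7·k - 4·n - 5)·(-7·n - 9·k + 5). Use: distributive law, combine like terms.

85·k·n + 63·k^2 + 10·k + 28·n^2 + 15·n - 25

(-7·k - 4·n - 5)·(-7·n - 9·k + 5)
= 49·k·n + 63·k^2 - 35·k + 28·n^2 + 36·k·n - 20·n + 35·n + 45·k - 25    [distributive law]
= 85·k·n + 63·k^2 + 10·k + 28·n^2 + 15·n - 25    [combine like terms]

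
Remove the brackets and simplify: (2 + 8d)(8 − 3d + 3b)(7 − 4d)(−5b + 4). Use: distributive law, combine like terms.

(2 + 8d)(8 − 3d + 3b)(7 − 4d)(−5b + 4)
= (16 − 6d + 6b + 64d − 24d^2 + 24bd)(7 − 4d)(−5b + 4)    [distributive law]
= (16 + 58d + 6b − 24d^2 + 24bd)(7 − 4d)(−5b + 4)    [combine like terms]
= (112 − 64d + 406d − 232d^2 + 42b − 24bd − 168d^2 + 96d^3 + 168bd − 96bd^2)(−5b + 4)    [distributive law]
= (112 + 342d − 400d^2 + 42b + 144bd + 96d^3 − 96bd^2)(−5b + 4)    [combine like terms]
= −560b + 448 − 1710bd + 1368d + 2000bd^2 − 1600d^2 − 210b^2 + 168b − 720b^2d + 576bd − 480bd^3 + 384d^3 + 480b^2d^2 − 384bd^2    [distributive law]
= −392b + 448 − 1134bd + 1368d + 1616bd^2 − 1600d^2 − 210b^2 − 720b^2d − 480bd^3 + 384d^3 + 480b^2d^2    [combine like terms]

−392b + 448 − 1134bd + 1368d + 1616bd^2 − 1600d^2 − 210b^2 − 720b^2d − 480bd^3 + 384d^3 + 480b^2d^2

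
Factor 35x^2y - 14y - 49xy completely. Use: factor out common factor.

35x^2y - 14y - 49xy
= 7(5x^2y - 2y - 7xy)    [factor out 7]
= 7y(5x^2 - 2 - 7x)    [factor out y]

7y(5x^2 - 2 - 7x)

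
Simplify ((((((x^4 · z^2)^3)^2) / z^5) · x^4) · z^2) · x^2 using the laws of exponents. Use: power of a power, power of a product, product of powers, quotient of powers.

((((((x^4 · z^2)^3)^2) / z^5) · x^4) · z^2) · x^2
= (((((x^4 · z^2)^6) / z^5) · x^4) · z^2) · x^2    [power of a power]
= ((((((x^4)^6) · ((z^2)^6)) / z^5) · x^4) · z^2) · x^2    [power of a product]
= ((((x^24 · ((z^2)^6)) / z^5) · x^4) · z^2) · x^2    [power of a power]
= ((((x^24 · z^12) / z^5) · x^4) · z^2) · x^2    [power of a power]
= x^30·z^9    [quotient of powers; product of powers]

x^30·z^9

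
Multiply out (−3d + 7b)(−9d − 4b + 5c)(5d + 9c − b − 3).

135d³ + 168cd² − 282bd² − 81d² − 269bcd − 89b²d + 153bd − 135c²d + 45cd − 287b²c + 28b³ + 84b² + 315bc² − 105bc

(−3d + 7b)(−9d − 4b + 5c)(5d + 9c − b − 3)
= (27d² + 12bd − 15cd − 63bd − 28b² + 35bc)(5d + 9c − b − 3)    [distributive law]
= (27d² − 51bd − 15cd − 28b² + 35bc)(5d + 9c − b − 3)    [combine like terms]
= 135d³ + 243cd² − 27bd² − 81d² − 255bd² − 459bcd + 51b²d + 153bd − 75cd² − 135c²d + 15bcd + 45cd − 140b²d − 252b²c + 28b³ + 84b² + 175bcd + 315bc² − 35b²c − 105bc    [distributive law]
= 135d³ + 168cd² − 282bd² − 81d² − 269bcd − 89b²d + 153bd − 135c²d + 45cd − 287b²c + 28b³ + 84b² + 315bc² − 105bc    [combine like terms]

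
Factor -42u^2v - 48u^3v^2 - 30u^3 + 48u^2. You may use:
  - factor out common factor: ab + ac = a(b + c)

6u^2(-7v - 8uv^2 - 5u + 8)

-42u^2v - 48u^3v^2 - 30u^3 + 48u^2
= 6(-7u^2v - 8u^3v^2 - 5u^3 + 8u^2)    [factor out 6]
= 6u^2(-7v - 8uv^2 - 5u + 8)    [factor out u^2]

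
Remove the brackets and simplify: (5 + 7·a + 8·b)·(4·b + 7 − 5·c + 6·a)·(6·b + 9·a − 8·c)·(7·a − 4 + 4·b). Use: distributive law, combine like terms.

4848·a·b² − 984·b² + 1056·b³ + 7206·a²·b − 1902·a·b − 4022·a·b·c + 1912·b·c − 1048·b²·c − 840·b − 639·a² − 1260·a + 1468·a·c + 1120·c − 3395·a²·c + 280·a·c² − 800·c² − 480·b·c² + 3465·a³ + 8952·a²·b² + 4320·a·b³ + 8064·a³·b − 10850·a²·b·c − 8184·a·b²·c − 4557·a³·c + 1960·a²·c² + 3360·a·b·c² + 2646·a⁴ + 768·b⁴ − 1984·b³·c + 1280·b²·c²

(5 + 7·a + 8·b)·(4·b + 7 − 5·c + 6·a)·(6·b + 9·a − 8·c)·(7·a − 4 + 4·b)
= (20·b + 35 − 25·c + 30·a + 28·a·b + 49·a − 35·a·c + 42·a² + 32·b² + 56·b − 40·b·c + 48·a·b)·(6·b + 9·a − 8·c)·(7·a − 4 + 4·b)    [distributive law]
= (76·b + 35 − 25·c + 79·a + 76·a·b − 35·a·c + 42·a² + 32·b² − 40·b·c)·(6·b + 9·a − 8·c)·(7·a − 4 + 4·b)    [combine like terms]
= (456·b² + 684·a·b − 608·b·c + 210·b + 315·a − 280·c − 150·b·c − 225·a·c + 200·c² + 474·a·b + 711·a² − 632·a·c + 456·a·b² + 684·a²·b − 608·a·b·c − 210·a·b·c − 315·a²·c + 280·a·c² + 252·a²·b + 378·a³ − 336·a²·c + 192·b³ + 288·a·b² − 256·b²·c − 240·b²·c − 360·a·b·c + 320·b·c²)·(7·a − 4 + 4·b)    [distributive law]
= (456·b² + 1158·a·b − 758·b·c + 210·b + 315·a − 280·c − 857·a·c + 200·c² + 711·a² + 744·a·b² + 936·a²·b − 1178·a·b·c − 651·a²·c + 280·a·c² + 378·a³ + 192·b³ − 496·b²·c + 320·b·c²)·(7·a − 4 + 4·b)    [combine like terms]
= 3192·a·b² − 1824·b² + 1824·b³ + 8106·a²·b − 4632·a·b + 4632·a·b² − 5306·a·b·c + 3032·b·c − 3032·b²·c + 1470·a·b − 840·b + 840·b² + 2205·a² − 1260·a + 1260·a·b − 1960·a·c + 1120·c − 1120·b·c − 5999·a²·c + 3428·a·c − 3428·a·b·c + 1400·a·c² − 800·c² + 800·b·c² + 4977·a³ − 2844·a² + 2844·a²·b + 5208·a²·b² − 2976·a·b² + 2976·a·b³ + 6552·a³·b − 3744·a²·b + 3744·a²·b² − 8246·a²·b·c + 4712·a·b·c − 4712·a·b²·c − 4557·a³·c + 2604·a²·c − 2604·a²·b·c + 1960·a²·c² − 1120·a·c² + 1120·a·b·c² + 2646·a⁴ − 1512·a³ + 1512·a³·b + 1344·a·b³ − 768·b³ + 768·b⁴ − 3472·a·b²·c + 1984·b²·c − 1984·b³·c + 2240·a·b·c² − 1280·b·c² + 1280·b²·c²    [distributive law]
= 4848·a·b² − 984·b² + 1056·b³ + 7206·a²·b − 1902·a·b − 4022·a·b·c + 1912·b·c − 1048·b²·c − 840·b − 639·a² − 1260·a + 1468·a·c + 1120·c − 3395·a²·c + 280·a·c² − 800·c² − 480·b·c² + 3465·a³ + 8952·a²·b² + 4320·a·b³ + 8064·a³·b − 10850·a²·b·c − 8184·a·b²·c − 4557·a³·c + 1960·a²·c² + 3360·a·b·c² + 2646·a⁴ + 768·b⁴ − 1984·b³·c + 1280·b²·c²    [combine like terms]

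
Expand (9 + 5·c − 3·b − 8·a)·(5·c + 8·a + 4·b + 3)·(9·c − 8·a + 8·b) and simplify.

(9 + 5·c − 3·b − 8·a)·(5·c + 8·a + 4·b + 3)·(9·c − 8·a + 8·b)
= (45·c + 72·a + 36·b + 27 + 25·c^2 + 40·a·c + 20·b·c + 15·c − 15·b·c − 24·a·b − 12·b^2 − 9·b − 40·a·c − 64·a^2 − 32·a·b − 24·a)·(9·c − 8·a + 8·b)    [distributive law]
= (60·c + 48·a + 27·b + 27 + 25·c^2 + 5·b·c − 56·a·b − 12·b^2 − 64·a^2)·(9·c − 8·a + 8·b)    [combine like terms]
= 540·c^2 − 480·a·c + 480·b·c + 432·a·c − 384·a^2 + 384·a·b + 243·b·c − 216·a·b + 216·b^2 + 243·c − 216·a + 216·b + 225·c^3 − 200·a·c^2 + 200·b·c^2 + 45·b·c^2 − 40·a·b·c + 40·b^2·c − 504·a·b·c + 448·a^2·b − 448·a·b^2 − 108·b^2·c + 96·a·b^2 − 96·b^3 − 576·a^2·c + 512·a^3 − 512·a^2·b    [distributive law]
= 540·c^2 − 48·a·c + 723·b·c − 384·a^2 + 168·a·b + 216·b^2 + 243·c − 216·a + 216·b + 225·c^3 − 200·a·c^2 + 245·b·c^2 − 544·a·b·c − 68·b^2·c − 64·a^2·b − 352·a·b^2 − 96·b^3 − 576·a^2·c + 512·a^3    [combine like terms]

540·c^2 − 48·a·c + 723·b·c − 384·a^2 + 168·a·b + 216·b^2 + 243·c − 216·a + 216·b + 225·c^3 − 200·a·c^2 + 245·b·c^2 − 544·a·b·c − 68·b^2·c − 64·a^2·b − 352·a·b^2 − 96·b^3 − 576·a^2·c + 512·a^3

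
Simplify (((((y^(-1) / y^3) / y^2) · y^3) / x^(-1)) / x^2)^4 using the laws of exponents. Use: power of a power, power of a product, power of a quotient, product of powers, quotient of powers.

x^(-4)y^(-12)

(((((y^(-1) / y^3) / y^2) · y^3) / x^(-1)) / x^2)^4
= (((((y^(-1) / y^3) / y^2) · y^3) / x^(-1))^4) / ((x^2)^4)    [power of a quotient]
= (((((y^(-1) / y^3) / y^2) · y^3)^4) / ((x^(-1))^4)) / ((x^2)^4)    [power of a quotient]
= (((((y^(-1) / y^3) / y^2)^4) · ((y^3)^4)) / ((x^(-1))^4)) / ((x^2)^4)    [power of a product]
= (((((y^(-1) / y^3)^4) / ((y^2)^4)) · ((y^3)^4)) / ((x^(-1))^4)) / ((x^2)^4)    [power of a quotient]
= ((((((y^(-1))^4) / ((y^3)^4)) / ((y^2)^4)) · ((y^3)^4)) / ((x^(-1))^4)) / ((x^2)^4)    [power of a quotient]
= ((((y^(-4) / ((y^3)^4)) / ((y^2)^4)) · ((y^3)^4)) / ((x^(-1))^4)) / ((x^2)^4)    [power of a power]
= ((((y^(-4) / y^12) / ((y^2)^4)) · ((y^3)^4)) / ((x^(-1))^4)) / ((x^2)^4)    [power of a power]
= (((y^(-16) / ((y^2)^4)) · ((y^3)^4)) / ((x^(-1))^4)) / ((x^2)^4)    [quotient of powers]
= (((y^(-16) / y^8) · ((y^3)^4)) / ((x^(-1))^4)) / ((x^2)^4)    [power of a power]
= ((y^(-24) · ((y^3)^4)) / ((x^(-1))^4)) / ((x^2)^4)    [quotient of powers]
= ((y^(-24) · y^12) / ((x^(-1))^4)) / ((x^2)^4)    [power of a power]
= (y^(-12) / ((x^(-1))^4)) / ((x^2)^4)    [product of powers]
= (y^(-12) / x^(-4)) / ((x^2)^4)    [power of a power]
= (y^(-12) / x^(-4)) / x^8    [power of a power]
= x^(-4)y^(-12)    [quotient of powers; product of powers]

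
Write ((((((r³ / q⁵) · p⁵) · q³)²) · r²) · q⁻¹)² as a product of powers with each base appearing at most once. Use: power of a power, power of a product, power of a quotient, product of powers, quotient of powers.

p²⁰·q⁻¹⁰·r¹⁶

((((((r³ / q⁵) · p⁵) · q³)²) · r²) · q⁻¹)²
= ((((((r³ / q⁵) · p⁵) · q³)²) · r²)²) · ((q⁻¹)²)    [power of a product]
= ((((((r³ / q⁵) · p⁵) · q³)²)²) · ((r²)²)) · ((q⁻¹)²)    [power of a product]
= (((((r³ / q⁵) · p⁵) · q³)⁴) · ((r²)²)) · ((q⁻¹)²)    [power of a power]
= (((((r³ / q⁵) · p⁵)⁴) · ((q³)⁴)) · ((r²)²)) · ((q⁻¹)²)    [power of a product]
= (((((r³ / q⁵)⁴) · ((p⁵)⁴)) · ((q³)⁴)) · ((r²)²)) · ((q⁻¹)²)    [power of a product]
= ((((((r³)⁴) / ((q⁵)⁴)) · ((p⁵)⁴)) · ((q³)⁴)) · ((r²)²)) · ((q⁻¹)²)    [power of a quotient]
= ((((r¹² / ((q⁵)⁴)) · ((p⁵)⁴)) · ((q³)⁴)) · ((r²)²)) · ((q⁻¹)²)    [power of a power]
= ((((r¹² / q²⁰) · ((p⁵)⁴)) · ((q³)⁴)) · ((r²)²)) · ((q⁻¹)²)    [power of a power]
= ((((r¹² / q²⁰) · p²⁰) · ((q³)⁴)) · ((r²)²)) · ((q⁻¹)²)    [power of a power]
= ((((r¹² / q²⁰) · p²⁰) · q¹²) · ((r²)²)) · ((q⁻¹)²)    [power of a power]
= ((((r¹² / q²⁰) · p²⁰) · q¹²) · r⁴) · ((q⁻¹)²)    [power of a power]
= ((((r¹² / q²⁰) · p²⁰) · q¹²) · r⁴) · q⁻²    [power of a power]
= p²⁰·q⁻¹⁰·r¹⁶    [quotient of powers; product of powers]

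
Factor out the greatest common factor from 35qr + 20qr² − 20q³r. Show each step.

35qr + 20qr² − 20q³r
= 5(7qr + 4qr² − 4q³r)    [factor out 5]
= 5qr(7 + 4r − 4q²)    [factor out qr]

5qr(7 + 4r − 4q²)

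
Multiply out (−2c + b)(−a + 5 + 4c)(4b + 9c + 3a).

(−2c + b)(−a + 5 + 4c)(4b + 9c + 3a)
= (2ac − 10c − 8c² − ab + 5b + 4bc)(4b + 9c + 3a)    [distributive law]
= 8abc + 18ac² + 6a²c − 40bc − 90c² − 30ac − 32bc² − 72c³ − 24ac² − 4ab² − 9abc − 3a²b + 20b² + 45bc + 15ab + 16b²c + 36bc² + 12abc    [distributive law]
= 11abc − 6ac² + 6a²c + 5bc − 90c² − 30ac + 4bc² − 72c³ − 4ab² − 3a²b + 20b² + 15ab + 16b²c    [combine like terms]

11abc − 6ac² + 6a²c + 5bc − 90c² − 30ac + 4bc² − 72c³ − 4ab² − 3a²b + 20b² + 15ab + 16b²c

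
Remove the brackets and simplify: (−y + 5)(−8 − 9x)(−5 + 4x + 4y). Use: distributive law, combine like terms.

−200y − 193xy + 32y^2 + 36x^2y + 36xy^2 + 200 + 65x − 180x^2

(−y + 5)(−8 − 9x)(−5 + 4x + 4y)
= (8y + 9xy − 40 − 45x)(−5 + 4x + 4y)    [distributive law]
= −40y + 32xy + 32y^2 − 45xy + 36x^2y + 36xy^2 + 200 − 160x − 160y + 225x − 180x^2 − 180xy    [distributive law]
= −200y − 193xy + 32y^2 + 36x^2y + 36xy^2 + 200 + 65x − 180x^2    [combine like terms]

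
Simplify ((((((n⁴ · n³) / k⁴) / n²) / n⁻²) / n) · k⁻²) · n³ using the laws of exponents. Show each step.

k⁻⁶n⁹

((((((n⁴ · n³) / k⁴) / n²) / n⁻²) / n) · k⁻²) · n³
= (((((n⁷ / k⁴) / n²) / n⁻²) / n) · k⁻²) · n³    [product of powers]
= k⁻⁶n⁹    [quotient of powers; product of powers]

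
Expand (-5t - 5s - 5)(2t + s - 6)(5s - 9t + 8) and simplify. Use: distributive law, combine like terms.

(-5t - 5s - 5)(2t + s - 6)(5s - 9t + 8)
= (-10t^2 - 5st + 30t - 10st - 5s^2 + 30s - 10t - 5s + 30)(5s - 9t + 8)    [distributive law]
= (-10t^2 - 15st + 20t - 5s^2 + 25s + 30)(5s - 9t + 8)    [combine like terms]
= -50st^2 + 90t^3 - 80t^2 - 75s^2t + 135st^2 - 120st + 100st - 180t^2 + 160t - 25s^3 + 45s^2t - 40s^2 + 125s^2 - 225st + 200s + 150s - 270t + 240    [distributive law]
= 85st^2 + 90t^3 - 260t^2 - 30s^2t - 245st - 110t - 25s^3 + 85s^2 + 350s + 240    [combine like terms]

85st^2 + 90t^3 - 260t^2 - 30s^2t - 245st - 110t - 25s^3 + 85s^2 + 350s + 240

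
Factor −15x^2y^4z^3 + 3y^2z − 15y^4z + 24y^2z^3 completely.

−15x^2y^4z^3 + 3y^2z − 15y^4z + 24y^2z^3
= 3(−5x^2y^4z^3 + y^2z − 5y^4z + 8y^2z^3)    [factor out 3]
= 3y^2z(−5x^2y^2z^2 + 1 − 5y^2 + 8z^2)    [factor out y^2z]

3y^2z(−5x^2y^2z^2 + 1 − 5y^2 + 8z^2)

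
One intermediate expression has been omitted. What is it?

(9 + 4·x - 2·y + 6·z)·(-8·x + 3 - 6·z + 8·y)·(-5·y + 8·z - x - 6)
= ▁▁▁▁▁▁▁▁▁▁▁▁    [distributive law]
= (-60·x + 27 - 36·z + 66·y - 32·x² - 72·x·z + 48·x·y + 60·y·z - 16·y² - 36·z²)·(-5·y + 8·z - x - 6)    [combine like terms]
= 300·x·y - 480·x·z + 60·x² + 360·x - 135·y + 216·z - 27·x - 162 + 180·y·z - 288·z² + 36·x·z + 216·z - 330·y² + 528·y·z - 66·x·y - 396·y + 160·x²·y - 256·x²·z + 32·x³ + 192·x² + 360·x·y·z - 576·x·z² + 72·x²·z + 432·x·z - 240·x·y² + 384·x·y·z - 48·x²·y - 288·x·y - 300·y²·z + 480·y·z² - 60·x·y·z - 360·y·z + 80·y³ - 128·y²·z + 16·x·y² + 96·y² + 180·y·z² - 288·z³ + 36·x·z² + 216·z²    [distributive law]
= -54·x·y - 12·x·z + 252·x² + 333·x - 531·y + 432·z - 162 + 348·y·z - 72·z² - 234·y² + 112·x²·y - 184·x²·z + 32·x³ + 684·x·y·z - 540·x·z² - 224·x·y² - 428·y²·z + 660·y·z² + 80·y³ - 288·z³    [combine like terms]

After distributive law, the bracketed line is:

(-72·x + 27 - 54·z + 72·y - 32·x² + 12·x - 24·x·z + 32·x·y + 16·x·y - 6·y + 12·y·z - 16·y² - 48·x·z + 18·z - 36·z² + 48·y·z)·(-5·y + 8·z - x - 6)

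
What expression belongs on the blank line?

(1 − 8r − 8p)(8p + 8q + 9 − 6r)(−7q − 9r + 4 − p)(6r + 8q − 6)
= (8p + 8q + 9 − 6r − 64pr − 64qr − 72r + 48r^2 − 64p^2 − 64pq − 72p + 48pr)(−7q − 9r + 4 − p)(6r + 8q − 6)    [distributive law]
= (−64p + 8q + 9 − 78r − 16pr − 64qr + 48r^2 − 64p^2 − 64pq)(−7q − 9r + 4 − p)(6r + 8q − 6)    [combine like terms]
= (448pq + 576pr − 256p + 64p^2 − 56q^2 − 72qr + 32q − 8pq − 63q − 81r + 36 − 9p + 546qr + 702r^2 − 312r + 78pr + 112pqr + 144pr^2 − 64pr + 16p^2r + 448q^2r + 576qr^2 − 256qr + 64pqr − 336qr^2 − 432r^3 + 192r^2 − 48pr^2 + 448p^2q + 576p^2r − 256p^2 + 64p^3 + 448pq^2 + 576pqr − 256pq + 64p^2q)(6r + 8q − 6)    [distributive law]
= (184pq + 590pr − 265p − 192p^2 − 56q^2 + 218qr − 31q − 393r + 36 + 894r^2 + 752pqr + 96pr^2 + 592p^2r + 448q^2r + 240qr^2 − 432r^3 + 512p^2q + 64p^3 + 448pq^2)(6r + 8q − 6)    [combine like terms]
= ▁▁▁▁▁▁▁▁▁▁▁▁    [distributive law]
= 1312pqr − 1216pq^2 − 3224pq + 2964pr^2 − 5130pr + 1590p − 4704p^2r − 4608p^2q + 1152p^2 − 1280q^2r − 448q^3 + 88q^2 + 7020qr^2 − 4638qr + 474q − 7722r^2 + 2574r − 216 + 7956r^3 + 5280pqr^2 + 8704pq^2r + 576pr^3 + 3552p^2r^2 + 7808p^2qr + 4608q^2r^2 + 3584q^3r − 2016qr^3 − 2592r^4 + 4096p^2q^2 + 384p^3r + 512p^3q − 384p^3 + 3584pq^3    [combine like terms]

After distributive law, the bracketed line is:

1104pqr + 1472pq^2 − 1104pq + 3540pr^2 + 4720pqr − 3540pr − 1590pr − 2120pq + 1590p − 1152p^2r − 1536p^2q + 1152p^2 − 336q^2r − 448q^3 + 336q^2 + 1308qr^2 + 1744q^2r − 1308qr − 186qr − 248q^2 + 186q − 2358r^2 − 3144qr + 2358r + 216r + 288q − 216 + 5364r^3 + 7152qr^2 − 5364r^2 + 4512pqr^2 + 6016pq^2r − 4512pqr + 576pr^3 + 768pqr^2 − 576pr^2 + 3552p^2r^2 + 4736p^2qr − 3552p^2r + 2688q^2r^2 + 3584q^3r − 2688q^2r + 1440qr^3 + 1920q^2r^2 − 1440qr^2 − 2592r^4 − 3456qr^3 + 2592r^3 + 3072p^2qr + 4096p^2q^2 − 3072p^2q + 384p^3r + 512p^3q − 384p^3 + 2688pq^2r + 3584pq^3 − 2688pq^2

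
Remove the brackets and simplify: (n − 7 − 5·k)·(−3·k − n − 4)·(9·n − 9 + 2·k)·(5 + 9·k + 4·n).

1832·k·n² + 700·k²·n² − 17·k·n³ + 2558·k·n + 3696·k²·n + 1371·k³·n + 99·n³ − 36·n⁴ + 1080·n² + 117·n − 3833·k − 3082·k² − 327·k³ − 1260 + 270·k⁴

(n − 7 − 5·k)·(−3·k − n − 4)·(9·n − 9 + 2·k)·(5 + 9·k + 4·n)
= (−3·k·n − n² − 4·n + 21·k + 7·n + 28 + 15·k² + 5·k·n + 20·k)·(9·n − 9 + 2·k)·(5 + 9·k + 4·n)    [distributive law]
= (2·k·n − n² + 3·n + 41·k + 28 + 15·k²)·(9·n − 9 + 2·k)·(5 + 9·k + 4·n)    [combine like terms]
= (18·k·n² − 18·k·n + 4·k²·n − 9·n³ + 9·n² − 2·k·n² + 27·n² − 27·n + 6·k·n + 369·k·n − 369·k + 82·k² + 252·n − 252 + 56·k + 135·k²·n − 135·k² + 30·k³)·(5 + 9·k + 4·n)    [distributive law]
= (16·k·n² + 357·k·n + 139·k²·n − 9·n³ + 36·n² + 225·n − 313·k − 53·k² − 252 + 30·k³)·(5 + 9·k + 4·n)    [combine like terms]
= 80·k·n² + 144·k²·n² + 64·k·n³ + 1785·k·n + 3213·k²·n + 1428·k·n² + 695·k²·n + 1251·k³·n + 556·k²·n² − 45·n³ − 81·k·n³ − 36·n⁴ + 180·n² + 324·k·n² + 144·n³ + 1125·n + 2025·k·n + 900·n² − 1565·k − 2817·k² − 1252·k·n − 265·k² − 477·k³ − 212·k²·n − 1260 − 2268·k − 1008·n + 150·k³ + 270·k⁴ + 120·k³·n    [distributive law]
= 1832·k·n² + 700·k²·n² − 17·k·n³ + 2558·k·n + 3696·k²·n + 1371·k³·n + 99·n³ − 36·n⁴ + 1080·n² + 117·n − 3833·k − 3082·k² − 327·k³ − 1260 + 270·k⁴    [combine like terms]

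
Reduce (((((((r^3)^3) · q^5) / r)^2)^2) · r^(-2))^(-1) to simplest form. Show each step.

q^(-20)r^(-30)

(((((((r^3)^3) · q^5) / r)^2)^2) · r^(-2))^(-1)
= (((((((r^3)^3) · q^5) / r)^2)^2)^(-1)) · ((r^(-2))^(-1))    [power of a product]
= ((((((r^3)^3) · q^5) / r)^2)^(-2)) · ((r^(-2))^(-1))    [power of a power]
= (((((r^3)^3) · q^5) / r)^(-4)) · ((r^(-2))^(-1))    [power of a power]
= (((((r^3)^3) · q^5)^(-4)) / (r^(-4))) · ((r^(-2))^(-1))    [power of a quotient]
= (((((r^3)^3)^(-4)) · ((q^5)^(-4))) / (r^(-4))) · ((r^(-2))^(-1))    [power of a product]
= ((((r^3)^(-12)) · ((q^5)^(-4))) / (r^(-4))) · ((r^(-2))^(-1))    [power of a power]
= ((r^(-36) · ((q^5)^(-4))) / (r^(-4))) · ((r^(-2))^(-1))    [power of a power]
= ((r^(-36) · q^(-20)) / (r^(-4))) · ((r^(-2))^(-1))    [power of a power]
= ((r^(-36) · q^(-20)) / r^(-4)) · r^2    [power of a power]
= q^(-20)r^(-30)    [quotient of powers; product of powers]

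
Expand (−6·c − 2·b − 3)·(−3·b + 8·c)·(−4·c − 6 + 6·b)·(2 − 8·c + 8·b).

(−6·c − 2·b − 3)·(−3·b + 8·c)·(−4·c − 6 + 6·b)·(2 − 8·c + 8·b)
= (18·b·c − 48·c² + 6·b² − 16·b·c + 9·b − 24·c)·(−4·c − 6 + 6·b)·(2 − 8·c + 8·b)    [distributive law]
= (2·b·c − 48·c² + 6·b² + 9·b − 24·c)·(−4·c − 6 + 6·b)·(2 − 8·c + 8·b)    [combine like terms]
= (−8·b·c² − 12·b·c + 12·b²·c + 192·c³ + 288·c² − 288·b·c² − 24·b²·c − 36·b² + 36·b³ − 36·b·c − 54·b + 54·b² + 96·c² + 144·c − 144·b·c)·(2 − 8·c + 8·b)    [distributive law]
= (−296·b·c² − 192·b·c − 12·b²·c + 192·c³ + 384·c² + 18·b² + 36·b³ − 54·b + 144·c)·(2 − 8·c + 8·b)    [combine like terms]
= −592·b·c² + 2368·b·c³ − 2368·b²·c² − 384·b·c + 1536·b·c² − 1536·b²·c − 24·b²·c + 96·b²·c² − 96·b³·c + 384·c³ − 1536·c⁴ + 1536·b·c³ + 768·c² − 3072·c³ + 3072·b·c² + 36·b² − 144·b²·c + 144·b³ + 72·b³ − 288·b³·c + 288·b⁴ − 108·b + 432·b·c − 432·b² + 288·c − 1152·c² + 1152·b·c    [distributive law]
= 4016·b·c² + 3904·b·c³ − 2272·b²·c² + 1200·b·c − 1704·b²·c − 384·b³·c − 2688·c³ − 1536·c⁴ − 384·c² − 396·b² + 216·b³ + 288·b⁴ − 108·b + 288·c    [combine like terms]

4016·b·c² + 3904·b·c³ − 2272·b²·c² + 1200·b·c − 1704·b²·c − 384·b³·c − 2688·c³ − 1536·c⁴ − 384·c² − 396·b² + 216·b³ + 288·b⁴ − 108·b + 288·c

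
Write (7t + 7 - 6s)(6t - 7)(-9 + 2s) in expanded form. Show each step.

(7t + 7 - 6s)(6t - 7)(-9 + 2s)
= (42t^2 - 49t + 42t - 49 - 36st + 42s)(-9 + 2s)    [distributive law]
= (42t^2 - 7t - 49 - 36st + 42s)(-9 + 2s)    [combine like terms]
= -378t^2 + 84st^2 + 63t - 14st + 441 - 98s + 324st - 72s^2t - 378s + 84s^2    [distributive law]
= -378t^2 + 84st^2 + 63t + 310st + 441 - 476s - 72s^2t + 84s^2    [combine like terms]

-378t^2 + 84st^2 + 63t + 310st + 441 - 476s - 72s^2t + 84s^2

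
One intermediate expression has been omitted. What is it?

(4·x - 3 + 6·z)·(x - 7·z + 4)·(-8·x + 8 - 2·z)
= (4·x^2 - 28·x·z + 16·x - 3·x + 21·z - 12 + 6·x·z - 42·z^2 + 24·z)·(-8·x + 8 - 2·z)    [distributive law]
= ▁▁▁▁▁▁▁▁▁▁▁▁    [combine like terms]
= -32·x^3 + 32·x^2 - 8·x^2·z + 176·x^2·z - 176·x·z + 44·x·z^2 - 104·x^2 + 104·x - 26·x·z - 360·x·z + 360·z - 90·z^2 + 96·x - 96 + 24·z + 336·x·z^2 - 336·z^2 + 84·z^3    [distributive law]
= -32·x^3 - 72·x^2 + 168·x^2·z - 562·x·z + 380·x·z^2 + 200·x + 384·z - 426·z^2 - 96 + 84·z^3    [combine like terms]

After combine like terms, the bracketed line is:

(4·x^2 - 22·x·z + 13·x + 45·z - 12 - 42·z^2)·(-8·x + 8 - 2·z)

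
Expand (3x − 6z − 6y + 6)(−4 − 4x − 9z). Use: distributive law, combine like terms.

−36x − 12x² − 3xz − 30z + 54z² + 24y + 24xy + 54yz − 24

(3x − 6z − 6y + 6)(−4 − 4x − 9z)
= −12x − 12x² − 27xz + 24z + 24xz + 54z² + 24y + 24xy + 54yz − 24 − 24x − 54z    [distributive law]
= −36x − 12x² − 3xz − 30z + 54z² + 24y + 24xy + 54yz − 24    [combine like terms]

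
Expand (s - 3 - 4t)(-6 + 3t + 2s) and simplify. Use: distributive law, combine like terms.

-12s - 5st + 2s^2 + 18 + 15t - 12t^2

(s - 3 - 4t)(-6 + 3t + 2s)
= -6s + 3st + 2s^2 + 18 - 9t - 6s + 24t - 12t^2 - 8st    [distributive law]
= -12s - 5st + 2s^2 + 18 + 15t - 12t^2    [combine like terms]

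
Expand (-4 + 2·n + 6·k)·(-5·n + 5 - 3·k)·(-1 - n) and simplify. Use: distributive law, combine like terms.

-10·n - 20·n² + 20 - 42·k - 6·k·n + 10·n³ + 36·k·n² + 18·k² + 18·k²·n

(-4 + 2·n + 6·k)·(-5·n + 5 - 3·k)·(-1 - n)
= (20·n - 20 + 12·k - 10·n² + 10·n - 6·k·n - 30·k·n + 30·k - 18·k²)·(-1 - n)    [distributive law]
= (30·n - 20 + 42·k - 10·n² - 36·k·n - 18·k²)·(-1 - n)    [combine like terms]
= -30·n - 30·n² + 20 + 20·n - 42·k - 42·k·n + 10·n² + 10·n³ + 36·k·n + 36·k·n² + 18·k² + 18·k²·n    [distributive law]
= -10·n - 20·n² + 20 - 42·k - 6·k·n + 10·n³ + 36·k·n² + 18·k² + 18·k²·n    [combine like terms]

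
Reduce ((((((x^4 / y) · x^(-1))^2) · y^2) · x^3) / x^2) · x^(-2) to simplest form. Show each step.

((((((x^4 / y) · x^(-1))^2) · y^2) · x^3) / x^2) · x^(-2)
= ((((((x^4 / y)^2) · ((x^(-1))^2)) · y^2) · x^3) / x^2) · x^(-2)    [power of a product]
= (((((((x^4)^2) / (y^2)) · ((x^(-1))^2)) · y^2) · x^3) / x^2) · x^(-2)    [power of a quotient]
= (((((x^8 / (y^2)) · ((x^(-1))^2)) · y^2) · x^3) / x^2) · x^(-2)    [power of a power]
= (((((x^8 / y^2) · x^(-2)) · y^2) · x^3) / x^2) · x^(-2)    [power of a power]
= x^5    [quotient of powers; product of powers]

x^5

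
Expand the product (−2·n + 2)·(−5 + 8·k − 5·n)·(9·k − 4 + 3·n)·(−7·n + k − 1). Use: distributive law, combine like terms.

1050·k²·n² − 144·k³·n − 752·k²·n − 866·k·n² + 936·k·n − 264·k·n³ + 250·n³ + 250·n² − 210·n⁴ − 298·k² + 194·k − 250·n − 40 + 144·k³

(−2·n + 2)·(−5 + 8·k − 5·n)·(9·k − 4 + 3·n)·(−7·n + k − 1)
= (10·n − 16·k·n + 10·n² − 10 + 16·k − 10·n)·(9·k − 4 + 3·n)·(−7·n + k − 1)    [distributive law]
= (−16·k·n + 10·n² − 10 + 16·k)·(9·k − 4 + 3·n)·(−7·n + k − 1)    [combine like terms]
= (−144·k²·n + 64·k·n − 48·k·n² + 90·k·n² − 40·n² + 30·n³ − 90·k + 40 − 30·n + 144·k² − 64·k + 48·k·n)·(−7·n + k − 1)    [distributive law]
= (−144·k²·n + 112·k·n + 42·k·n² − 40·n² + 30·n³ − 154·k + 40 − 30·n + 144·k²)·(−7·n + k − 1)    [combine like terms]
= 1008·k²·n² − 144·k³·n + 144·k²·n − 784·k·n² + 112·k²·n − 112·k·n − 294·k·n³ + 42·k²·n² − 42·k·n² + 280·n³ − 40·k·n² + 40·n² − 210·n⁴ + 30·k·n³ − 30·n³ + 1078·k·n − 154·k² + 154·k − 280·n + 40·k − 40 + 210·n² − 30·k·n + 30·n − 1008·k²·n + 144·k³ − 144·k²    [distributive law]
= 1050·k²·n² − 144·k³·n − 752·k²·n − 866·k·n² + 936·k·n − 264·k·n³ + 250·n³ + 250·n² − 210·n⁴ − 298·k² + 194·k − 250·n − 40 + 144·k³    [combine like terms]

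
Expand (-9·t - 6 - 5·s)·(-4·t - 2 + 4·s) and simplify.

36·t² + 42·t - 16·s·t + 12 - 14·s - 20·s²

(-9·t - 6 - 5·s)·(-4·t - 2 + 4·s)
= 36·t² + 18·t - 36·s·t + 24·t + 12 - 24·s + 20·s·t + 10·s - 20·s²    [distributive law]
= 36·t² + 42·t - 16·s·t + 12 - 14·s - 20·s²    [combine like terms]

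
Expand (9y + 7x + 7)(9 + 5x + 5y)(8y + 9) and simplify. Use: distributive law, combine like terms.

(9y + 7x + 7)(9 + 5x + 5y)(8y + 9)
= (81y + 45xy + 45y^2 + 63x + 35x^2 + 35xy + 63 + 35x + 35y)(8y + 9)    [distributive law]
= (116y + 80xy + 45y^2 + 98x + 35x^2 + 63)(8y + 9)    [combine like terms]
= 928y^2 + 1044y + 640xy^2 + 720xy + 360y^3 + 405y^2 + 784xy + 882x + 280x^2y + 315x^2 + 504y + 567    [distributive law]
= 1333y^2 + 1548y + 640xy^2 + 1504xy + 360y^3 + 882x + 280x^2y + 315x^2 + 567    [combine like terms]

1333y^2 + 1548y + 640xy^2 + 1504xy + 360y^3 + 882x + 280x^2y + 315x^2 + 567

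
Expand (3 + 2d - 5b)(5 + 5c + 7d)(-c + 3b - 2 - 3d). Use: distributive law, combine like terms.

-45c + 95b - 30 - 107d - 15c^2 + 120bc - 96cd + 238bd - 121d^2 - 10c^2d + 140bcd - 44cd^2 + 147bd^2 - 42d^3 - 75b^2 + 25bc^2 - 75b^2c - 105b^2d

(3 + 2d - 5b)(5 + 5c + 7d)(-c + 3b - 2 - 3d)
= (15 + 15c + 21d + 10d + 10cd + 14d^2 - 25b - 25bc - 35bd)(-c + 3b - 2 - 3d)    [distributive law]
= (15 + 15c + 31d + 10cd + 14d^2 - 25b - 25bc - 35bd)(-c + 3b - 2 - 3d)    [combine like terms]
= -15c + 45b - 30 - 45d - 15c^2 + 45bc - 30c - 45cd - 31cd + 93bd - 62d - 93d^2 - 10c^2d + 30bcd - 20cd - 30cd^2 - 14cd^2 + 42bd^2 - 28d^2 - 42d^3 + 25bc - 75b^2 + 50b + 75bd + 25bc^2 - 75b^2c + 50bc + 75bcd + 35bcd - 105b^2d + 70bd + 105bd^2    [distributive law]
= -45c + 95b - 30 - 107d - 15c^2 + 120bc - 96cd + 238bd - 121d^2 - 10c^2d + 140bcd - 44cd^2 + 147bd^2 - 42d^3 - 75b^2 + 25bc^2 - 75b^2c - 105b^2d    [combine like terms]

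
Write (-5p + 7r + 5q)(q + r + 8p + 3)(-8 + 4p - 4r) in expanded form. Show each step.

-220pq + 140p^2q - 92pqr - 264pr + 364p^2r - 176pr^2 + 260p^2 - 160p^3 + 120p - 156qr - 48qr^2 - 140r^2 - 28r^3 - 168r - 40q^2 + 20pq^2 - 20q^2r - 120q

(-5p + 7r + 5q)(q + r + 8p + 3)(-8 + 4p - 4r)
= (-5pq - 5pr - 40p^2 - 15p + 7qr + 7r^2 + 56pr + 21r + 5q^2 + 5qr + 40pq + 15q)(-8 + 4p - 4r)    [distributive law]
= (35pq + 51pr - 40p^2 - 15p + 12qr + 7r^2 + 21r + 5q^2 + 15q)(-8 + 4p - 4r)    [combine like terms]
= -280pq + 140p^2q - 140pqr - 408pr + 204p^2r - 204pr^2 + 320p^2 - 160p^3 + 160p^2r + 120p - 60p^2 + 60pr - 96qr + 48pqr - 48qr^2 - 56r^2 + 28pr^2 - 28r^3 - 168r + 84pr - 84r^2 - 40q^2 + 20pq^2 - 20q^2r - 120q + 60pq - 60qr    [distributive law]
= -220pq + 140p^2q - 92pqr - 264pr + 364p^2r - 176pr^2 + 260p^2 - 160p^3 + 120p - 156qr - 48qr^2 - 140r^2 - 28r^3 - 168r - 40q^2 + 20pq^2 - 20q^2r - 120q    [combine like terms]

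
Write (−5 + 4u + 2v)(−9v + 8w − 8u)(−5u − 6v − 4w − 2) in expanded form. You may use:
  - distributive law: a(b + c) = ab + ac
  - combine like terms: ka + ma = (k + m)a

−361uv − 234v^2 + 28vw − 90v − 24uw + 160w^2 + 80w − 136u^2 − 80u + 452u^2v + 402uv^2 − 64uvw − 32u^2w − 128uw^2 + 160u^3 + 108v^3 − 24v^2w − 64vw^2

(−5 + 4u + 2v)(−9v + 8w − 8u)(−5u − 6v − 4w − 2)
= (45v − 40w + 40u − 36uv + 32uw − 32u^2 − 18v^2 + 16vw − 16uv)(−5u − 6v − 4w − 2)    [distributive law]
= (45v − 40w + 40u − 52uv + 32uw − 32u^2 − 18v^2 + 16vw)(−5u − 6v − 4w − 2)    [combine like terms]
= −225uv − 270v^2 − 180vw − 90v + 200uw + 240vw + 160w^2 + 80w − 200u^2 − 240uv − 160uw − 80u + 260u^2v + 312uv^2 + 208uvw + 104uv − 160u^2w − 192uvw − 128uw^2 − 64uw + 160u^3 + 192u^2v + 128u^2w + 64u^2 + 90uv^2 + 108v^3 + 72v^2w + 36v^2 − 80uvw − 96v^2w − 64vw^2 − 32vw    [distributive law]
= −361uv − 234v^2 + 28vw − 90v − 24uw + 160w^2 + 80w − 136u^2 − 80u + 452u^2v + 402uv^2 − 64uvw − 32u^2w − 128uw^2 + 160u^3 + 108v^3 − 24v^2w − 64vw^2    [combine like terms]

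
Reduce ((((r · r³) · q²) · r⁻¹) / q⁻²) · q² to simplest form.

((((r · r³) · q²) · r⁻¹) / q⁻²) · q²
= (((r⁴ · q²) · r⁻¹) / q⁻²) · q²    [product of powers]
= q⁶r³    [quotient of powers; product of powers]

q⁶r³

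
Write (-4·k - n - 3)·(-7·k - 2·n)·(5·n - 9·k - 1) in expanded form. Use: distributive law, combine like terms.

(-4·k - n - 3)·(-7·k - 2·n)·(5·n - 9·k - 1)
= (28·k² + 8·k·n + 7·k·n + 2·n² + 21·k + 6·n)·(5·n - 9·k - 1)    [distributive law]
= (28·k² + 15·k·n + 2·n² + 21·k + 6·n)·(5·n - 9·k - 1)    [combine like terms]
= 140·k²·n - 252·k³ - 28·k² + 75·k·n² - 135·k²·n - 15·k·n + 10·n³ - 18·k·n² - 2·n² + 105·k·n - 189·k² - 21·k + 30·n² - 54·k·n - 6·n    [distributive law]
= 5·k²·n - 252·k³ - 217·k² + 57·k·n² + 36·k·n + 10·n³ + 28·n² - 21·k - 6·n    [combine like terms]

5·k²·n - 252·k³ - 217·k² + 57·k·n² + 36·k·n + 10·n³ + 28·n² - 21·k - 6·n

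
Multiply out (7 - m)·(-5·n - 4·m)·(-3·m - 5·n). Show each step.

(7 - m)·(-5·n - 4·m)·(-3·m - 5·n)
= (-35·n - 28·m + 5·m·n + 4·m²)·(-3·m - 5·n)    [distributive law]
= 105·m·n + 175·n² + 84·m² + 140·m·n - 15·m²·n - 25·m·n² - 12·m³ - 20·m²·n    [distributive law]
= 245·m·n + 175·n² + 84·m² - 35·m²·n - 25·m·n² - 12·m³    [combine like terms]

245·m·n + 175·n² + 84·m² - 35·m²·n - 25·m·n² - 12·m³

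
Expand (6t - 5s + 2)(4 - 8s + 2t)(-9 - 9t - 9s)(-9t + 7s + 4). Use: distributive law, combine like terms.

1476t^2 - 2160st - 648t + 2808t^3 - 6210st^2 + 5130s^2t - 4482st^3 + 1440s^2t^2 + 4374s^3t + 972t^4 + 1620s^2 + 504s - 1692s^3 - 2520s^4 - 288

(6t - 5s + 2)(4 - 8s + 2t)(-9 - 9t - 9s)(-9t + 7s + 4)
= (24t - 48st + 12t^2 - 20s + 40s^2 - 10st + 8 - 16s + 4t)(-9 - 9t - 9s)(-9t + 7s + 4)    [distributive law]
= (28t - 58st + 12t^2 - 36s + 40s^2 + 8)(-9 - 9t - 9s)(-9t + 7s + 4)    [combine like terms]
= (-252t - 252t^2 - 252st + 522st + 522st^2 + 522s^2t - 108t^2 - 108t^3 - 108st^2 + 324s + 324st + 324s^2 - 360s^2 - 360s^2t - 360s^3 - 72 - 72t - 72s)(-9t + 7s + 4)    [distributive law]
= (-324t - 360t^2 + 594st + 414st^2 + 162s^2t - 108t^3 + 252s - 36s^2 - 360s^3 - 72)(-9t + 7s + 4)    [combine like terms]
= 2916t^2 - 2268st - 1296t + 3240t^3 - 2520st^2 - 1440t^2 - 5346st^2 + 4158s^2t + 2376st - 3726st^3 + 2898s^2t^2 + 1656st^2 - 1458s^2t^2 + 1134s^3t + 648s^2t + 972t^4 - 756st^3 - 432t^3 - 2268st + 1764s^2 + 1008s + 324s^2t - 252s^3 - 144s^2 + 3240s^3t - 2520s^4 - 1440s^3 + 648t - 504s - 288    [distributive law]
= 1476t^2 - 2160st - 648t + 2808t^3 - 6210st^2 + 5130s^2t - 4482st^3 + 1440s^2t^2 + 4374s^3t + 972t^4 + 1620s^2 + 504s - 1692s^3 - 2520s^4 - 288    [combine like terms]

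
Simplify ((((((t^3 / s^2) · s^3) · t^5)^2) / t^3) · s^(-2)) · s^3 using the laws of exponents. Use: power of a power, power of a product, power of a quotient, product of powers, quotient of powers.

((((((t^3 / s^2) · s^3) · t^5)^2) / t^3) · s^(-2)) · s^3
= ((((((t^3 / s^2) · s^3)^2) · ((t^5)^2)) / t^3) · s^(-2)) · s^3    [power of a product]
= ((((((t^3 / s^2)^2) · ((s^3)^2)) · ((t^5)^2)) / t^3) · s^(-2)) · s^3    [power of a product]
= (((((((t^3)^2) / ((s^2)^2)) · ((s^3)^2)) · ((t^5)^2)) / t^3) · s^(-2)) · s^3    [power of a quotient]
= (((((t^6 / ((s^2)^2)) · ((s^3)^2)) · ((t^5)^2)) / t^3) · s^(-2)) · s^3    [power of a power]
= (((((t^6 / s^4) · ((s^3)^2)) · ((t^5)^2)) / t^3) · s^(-2)) · s^3    [power of a power]
= (((((t^6 / s^4) · s^6) · ((t^5)^2)) / t^3) · s^(-2)) · s^3    [power of a power]
= (((((t^6 / s^4) · s^6) · t^10) / t^3) · s^(-2)) · s^3    [power of a power]
= s^3·t^13    [quotient of powers; product of powers]

s^3·t^13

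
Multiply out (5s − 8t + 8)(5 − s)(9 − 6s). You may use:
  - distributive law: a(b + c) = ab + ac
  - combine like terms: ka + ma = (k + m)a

(5s − 8t + 8)(5 − s)(9 − 6s)
= (25s − 5s² − 40t + 8st + 40 − 8s)(9 − 6s)    [distributive law]
= (17s − 5s² − 40t + 8st + 40)(9 − 6s)    [combine like terms]
= 153s − 102s² − 45s² + 30s³ − 360t + 240st + 72st − 48s²t + 360 − 240s    [distributive law]
= −87s − 147s² + 30s³ − 360t + 312st − 48s²t + 360    [combine like terms]

−87s − 147s² + 30s³ − 360t + 312st − 48s²t + 360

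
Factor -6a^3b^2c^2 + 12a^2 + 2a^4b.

-6a^3b^2c^2 + 12a^2 + 2a^4b
= 2(-3a^3b^2c^2 + 6a^2 + a^4b)    [factor out 2]
= 2a^2(-3ab^2c^2 + 6 + a^2b)    [factor out a^2]

2a^2(-3ab^2c^2 + 6 + a^2b)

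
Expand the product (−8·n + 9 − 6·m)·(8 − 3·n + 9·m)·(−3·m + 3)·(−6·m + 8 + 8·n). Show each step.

−1458·m^2·n + 1590·m·n − 120·m·n^2 − 456·n − 1608·n^2 + 1728·m^2·n^2 − 576·m·n^3 + 576·n^3 + 324·m^3·n − 1386·m^2 − 2232·m + 1728 + 2862·m^3 − 972·m^4

(−8·n + 9 − 6·m)·(8 − 3·n + 9·m)·(−3·m + 3)·(−6·m + 8 + 8·n)
= (−64·n + 24·n^2 − 72·m·n + 72 − 27·n + 81·m − 48·m + 18·m·n − 54·m^2)·(−3·m + 3)·(−6·m + 8 + 8·n)    [distributive law]
= (−91·n + 24·n^2 − 54·m·n + 72 + 33·m − 54·m^2)·(−3·m + 3)·(−6·m + 8 + 8·n)    [combine like terms]
= (273·m·n − 273·n − 72·m·n^2 + 72·n^2 + 162·m^2·n − 162·m·n − 216·m + 216 − 99·m^2 + 99·m + 162·m^3 − 162·m^2)·(−6·m + 8 + 8·n)    [distributive law]
= (111·m·n − 273·n − 72·m·n^2 + 72·n^2 + 162·m^2·n − 117·m + 216 − 261·m^2 + 162·m^3)·(−6·m + 8 + 8·n)    [combine like terms]
= −666·m^2·n + 888·m·n + 888·m·n^2 + 1638·m·n − 2184·n − 2184·n^2 + 432·m^2·n^2 − 576·m·n^2 − 576·m·n^3 − 432·m·n^2 + 576·n^2 + 576·n^3 − 972·m^3·n + 1296·m^2·n + 1296·m^2·n^2 + 702·m^2 − 936·m − 936·m·n − 1296·m + 1728 + 1728·n + 1566·m^3 − 2088·m^2 − 2088·m^2·n − 972·m^4 + 1296·m^3 + 1296·m^3·n    [distributive law]
= −1458·m^2·n + 1590·m·n − 120·m·n^2 − 456·n − 1608·n^2 + 1728·m^2·n^2 − 576·m·n^3 + 576·n^3 + 324·m^3·n − 1386·m^2 − 2232·m + 1728 + 2862·m^3 − 972·m^4    [combine like terms]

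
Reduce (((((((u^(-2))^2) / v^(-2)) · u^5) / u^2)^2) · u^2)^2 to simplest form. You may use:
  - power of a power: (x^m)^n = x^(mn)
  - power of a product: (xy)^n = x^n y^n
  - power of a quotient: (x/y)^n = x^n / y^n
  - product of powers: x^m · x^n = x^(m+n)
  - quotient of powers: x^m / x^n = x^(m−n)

(((((((u^(-2))^2) / v^(-2)) · u^5) / u^2)^2) · u^2)^2
= (((((((u^(-2))^2) / v^(-2)) · u^5) / u^2)^2)^2) · ((u^2)^2)    [power of a product]
= ((((((u^(-2))^2) / v^(-2)) · u^5) / u^2)^4) · ((u^2)^2)    [power of a power]
= ((((((u^(-2))^2) / v^(-2)) · u^5)^4) / ((u^2)^4)) · ((u^2)^2)    [power of a quotient]
= ((((((u^(-2))^2) / v^(-2))^4) · ((u^5)^4)) / ((u^2)^4)) · ((u^2)^2)    [power of a product]
= ((((((u^(-2))^2)^4) / ((v^(-2))^4)) · ((u^5)^4)) / ((u^2)^4)) · ((u^2)^2)    [power of a quotient]
= (((((u^(-2))^8) / ((v^(-2))^4)) · ((u^5)^4)) / ((u^2)^4)) · ((u^2)^2)    [power of a power]
= (((u^(-16) / ((v^(-2))^4)) · ((u^5)^4)) / ((u^2)^4)) · ((u^2)^2)    [power of a power]
= (((u^(-16) / v^(-8)) · ((u^5)^4)) / ((u^2)^4)) · ((u^2)^2)    [power of a power]
= (((u^(-16) / v^(-8)) · u^20) / ((u^2)^4)) · ((u^2)^2)    [power of a power]
= (((u^(-16) / v^(-8)) · u^20) / u^8) · ((u^2)^2)    [power of a power]
= (((u^(-16) / v^(-8)) · u^20) / u^8) · u^4    [power of a power]
= v^8    [quotient of powers; product of powers]

v^8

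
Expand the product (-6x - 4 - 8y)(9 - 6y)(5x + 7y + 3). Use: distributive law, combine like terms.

-270x^2 - 510xy - 342x + 180x^2y + 492xy^2 - 396y - 108 - 192y^2 + 336y^3

(-6x - 4 - 8y)(9 - 6y)(5x + 7y + 3)
= (-54x + 36xy - 36 + 24y - 72y + 48y^2)(5x + 7y + 3)    [distributive law]
= (-54x + 36xy - 36 - 48y + 48y^2)(5x + 7y + 3)    [combine like terms]
= -270x^2 - 378xy - 162x + 180x^2y + 252xy^2 + 108xy - 180x - 252y - 108 - 240xy - 336y^2 - 144y + 240xy^2 + 336y^3 + 144y^2    [distributive law]
= -270x^2 - 510xy - 342x + 180x^2y + 492xy^2 - 396y - 108 - 192y^2 + 336y^3    [combine like terms]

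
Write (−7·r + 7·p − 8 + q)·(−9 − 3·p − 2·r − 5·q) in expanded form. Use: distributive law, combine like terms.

(−7·r + 7·p − 8 + q)·(−9 − 3·p − 2·r − 5·q)
= 63·r + 21·p·r + 14·r² + 35·q·r − 63·p − 21·p² − 14·p·r − 35·p·q + 72 + 24·p + 16·r + 40·q − 9·q − 3·p·q − 2·q·r − 5·q²    [distributive law]
= 79·r + 7·p·r + 14·r² + 33·q·r − 39·p − 21·p² − 38·p·q + 72 + 31·q − 5·q²    [combine like terms]

79·r + 7·p·r + 14·r² + 33·q·r − 39·p − 21·p² − 38·p·q + 72 + 31·q − 5·q²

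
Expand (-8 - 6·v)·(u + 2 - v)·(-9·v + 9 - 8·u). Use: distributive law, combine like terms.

(-8 - 6·v)·(u + 2 - v)·(-9·v + 9 - 8·u)
= (-8·u - 16 + 8·v - 6·u·v - 12·v + 6·v^2)·(-9·v + 9 - 8·u)    [distributive law]
= (-8·u - 16 - 4·v - 6·u·v + 6·v^2)·(-9·v + 9 - 8·u)    [combine like terms]
= 72·u·v - 72·u + 64·u^2 + 144·v - 144 + 128·u + 36·v^2 - 36·v + 32·u·v + 54·u·v^2 - 54·u·v + 48·u^2·v - 54·v^3 + 54·v^2 - 48·u·v^2    [distributive law]
= 50·u·v + 56·u + 64·u^2 + 108·v - 144 + 90·v^2 + 6·u·v^2 + 48·u^2·v - 54·v^3    [combine like terms]

50·u·v + 56·u + 64·u^2 + 108·v - 144 + 90·v^2 + 6·u·v^2 + 48·u^2·v - 54·v^3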